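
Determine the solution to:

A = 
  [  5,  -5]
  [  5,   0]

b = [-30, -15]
x = [-3, 3]

Row reduce the augmented matrix [A|b]:
R2 → R2 - (1)·R1
REF = 
  [  5,  -5, -30]
  [  0,   5,  15]

Back-substitution:
x₂ = 15 / 5 = 3
x₁ = (-30 - (-5)(3)) / 5 = -3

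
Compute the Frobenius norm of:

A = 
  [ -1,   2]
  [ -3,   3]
||A||_F = 4.796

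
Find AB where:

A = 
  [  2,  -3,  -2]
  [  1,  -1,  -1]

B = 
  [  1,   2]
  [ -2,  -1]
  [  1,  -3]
A is 2×3 and B is 3×2, so AB is 2×2. Each entry is (row of A)·(column of B):
AB[1,1] = (2)(1) + (-3)(-2) + (-2)(1) = 6
AB[1,2] = (2)(2) + (-3)(-1) + (-2)(-3) = 13
AB[2,1] = (1)(1) + (-1)(-2) + (-1)(1) = 2
AB[2,2] = (1)(2) + (-1)(-1) + (-1)(-3) = 6

AB = 
  [  6,  13]
  [  2,   6]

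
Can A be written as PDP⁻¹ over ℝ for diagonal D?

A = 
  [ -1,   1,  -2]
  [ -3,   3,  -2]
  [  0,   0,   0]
No

Characteristic polynomial: det(λI - A) = λ³ - 2λ²
The constant term is 0, so λ = 0 is a root: p(λ) = λ(λ² - 2λ)
λ² - 2λ = λ(λ - 2)
Eigenvalues: 0, 2, 0
λ=0: alg. mult. = 2, geom. mult. = 3 - rank(A - (0)I) = 3 - 2 = 1
λ=2: alg. mult. = 1, geom. mult. = 3 - rank(A - (2)I) = 3 - 2 = 1
Sum of geometric multiplicities = 2 < n = 3, so there aren't enough independent eigenvectors.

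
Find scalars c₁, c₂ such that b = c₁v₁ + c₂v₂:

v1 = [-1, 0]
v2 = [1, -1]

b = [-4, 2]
c1 = 2, c2 = -2

b = 2·v1 + -2·v2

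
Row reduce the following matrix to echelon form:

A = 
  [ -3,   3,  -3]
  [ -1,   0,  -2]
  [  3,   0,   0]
Row operations:
R2 → R2 - (1/3)·R1
R3 → R3 + (1)·R1
R3 → R3 + (3)·R2

Resulting echelon form:
REF = 
  [ -3,   3,  -3]
  [  0,  -1,  -1]
  [  0,   0,  -6]

Rank = 3 (number of non-zero pivot rows).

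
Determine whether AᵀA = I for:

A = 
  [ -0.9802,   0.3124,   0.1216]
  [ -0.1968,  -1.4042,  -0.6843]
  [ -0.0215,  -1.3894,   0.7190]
No

AᵀA = 
  [  1,   0,   0]
  [  0,   3.9998,  -0.0001]
  [  0,  -0.0001,   1]
≠ I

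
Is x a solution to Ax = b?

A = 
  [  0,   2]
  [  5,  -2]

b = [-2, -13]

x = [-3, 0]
No

Ax = [0, -15] ≠ b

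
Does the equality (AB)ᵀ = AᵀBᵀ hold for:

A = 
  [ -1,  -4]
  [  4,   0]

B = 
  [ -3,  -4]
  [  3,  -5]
No

(AB)ᵀ = 
  [ -9, -12]
  [ 24, -16]

AᵀBᵀ = 
  [-13, -23]
  [ 12, -12]

The two matrices differ, so (AB)ᵀ ≠ AᵀBᵀ in general. The correct identity is (AB)ᵀ = BᵀAᵀ.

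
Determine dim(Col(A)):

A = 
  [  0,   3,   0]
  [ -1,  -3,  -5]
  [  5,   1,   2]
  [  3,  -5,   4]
dim(Col(A)) = 3

Row reduce:
Swap R1 ↔ R2
R3 → R3 + (5)·R1
R4 → R4 + (3)·R1
R3 → R3 + (14/3)·R2
R4 → R4 + (14/3)·R2
R4 → R4 - (11/23)·R3
REF = 
  [ -1,  -3,  -5]
  [  0,   3,   0]
  [  0,   0, -23]
  [  0,   0,   0]
Pivot columns: 1, 2, 3 → 3 pivots.
dim(Col(A)) = number of pivot columns = 3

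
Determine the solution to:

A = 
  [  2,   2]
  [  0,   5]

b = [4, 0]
Row reduce the augmented matrix [A|b]:
(already in echelon form)
REF = 
  [  2,   2,   4]
  [  0,   5,   0]

Back-substitution:
x₂ = 0 / 5 = 0
x₁ = (4 - (2)(0)) / 2 = 2

x = [2, 0]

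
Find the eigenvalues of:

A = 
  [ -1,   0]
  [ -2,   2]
tr(A) = 1, det(A) = -2
Characteristic polynomial: λ² - tr(A)λ + det(A) = λ² - λ - 2
λ² - λ - 2 = (λ + 1)(λ - 2)

λ = 2, -1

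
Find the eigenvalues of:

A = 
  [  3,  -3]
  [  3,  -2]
λ = (1 + i√11)/2, (1 - i√11)/2  (≈ 0.5 + 1.658i, 0.5 - 1.658i)

tr(A) = 1, det(A) = 3
Characteristic polynomial: λ² - tr(A)λ + det(A) = λ² - λ + 3
λ² - λ + 3 = 0  ⇒  λ = (1 ± √((-1)² - 4·(3)))/2 = (1 ± √(-11))/2
  = (1 + i√11)/2,  (1 - i√11)/2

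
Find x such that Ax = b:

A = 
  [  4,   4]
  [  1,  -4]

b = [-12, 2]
Row reduce the augmented matrix [A|b]:
R2 → R2 - (1/4)·R1
REF = 
  [  4,   4, -12]
  [  0,  -5,   5]

Back-substitution:
x₂ = 5 / (-5) = -1
x₁ = (-12 - (4)(-1)) / 4 = -2

x = [-2, -1]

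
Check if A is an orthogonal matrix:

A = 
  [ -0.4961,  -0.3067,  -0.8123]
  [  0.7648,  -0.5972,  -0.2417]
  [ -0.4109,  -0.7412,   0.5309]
Yes

AᵀA = 
  [  0.9999,   0,   0]
  [  0,   1.0001,   0]
  [  0,   0,   1.0001]
≈ I (equal to I up to the 4-dp rounding of the entries)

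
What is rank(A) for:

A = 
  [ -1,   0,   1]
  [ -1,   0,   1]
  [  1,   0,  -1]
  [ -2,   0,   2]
rank(A) = 1

Row reduce:
R2 → R2 - (1)·R1
R3 → R3 + (1)·R1
R4 → R4 - (2)·R1
REF = 
  [ -1,   0,   1]
  [  0,   0,   0]
  [  0,   0,   0]
  [  0,   0,   0]
Pivot columns: 1 → 1 pivot.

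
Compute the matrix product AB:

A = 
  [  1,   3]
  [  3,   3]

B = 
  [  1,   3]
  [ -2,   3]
A is 2×2 and B is 2×2, so AB is 2×2. Each entry is (row of A)·(column of B):
AB[1,1] = (1)(1) + (3)(-2) = -5
AB[1,2] = (1)(3) + (3)(3) = 12
AB[2,1] = (3)(1) + (3)(-2) = -3
AB[2,2] = (3)(3) + (3)(3) = 18

AB = 
  [ -5,  12]
  [ -3,  18]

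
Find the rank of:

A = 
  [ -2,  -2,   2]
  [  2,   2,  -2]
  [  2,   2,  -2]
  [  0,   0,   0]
Row reduce:
R2 → R2 + (1)·R1
R3 → R3 + (1)·R1
REF = 
  [ -2,  -2,   2]
  [  0,   0,   0]
  [  0,   0,   0]
  [  0,   0,   0]
Pivot columns: 1 → 1 pivot.

rank(A) = 1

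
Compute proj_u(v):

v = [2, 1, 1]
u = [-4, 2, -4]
proj_u(v) = [10/9, -5/9, 10/9]

v·u = (2)(-4) + (1)(2) + (1)(-4) = -10
u·u = (-4)² + (2)² + (-4)² = 36
proj_u(v) = (v·u / u·u) × u = (-10/36) × u = (-5/18) × u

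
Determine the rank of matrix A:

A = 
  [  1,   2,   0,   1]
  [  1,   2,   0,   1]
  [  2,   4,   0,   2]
rank(A) = 1

Row reduce:
R2 → R2 - (1)·R1
R3 → R3 - (2)·R1
REF = 
  [  1,   2,   0,   1]
  [  0,   0,   0,   0]
  [  0,   0,   0,   0]
Pivot columns: 1 → 1 pivot.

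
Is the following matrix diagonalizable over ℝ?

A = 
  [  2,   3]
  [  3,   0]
Yes

tr(A) = 2, det(A) = -9
Characteristic polynomial: λ² - tr(A)λ + det(A) = λ² - 2λ - 9
λ² - 2λ - 9 = 0  ⇒  λ = (2 ± √((-2)² - 4·(-9)))/2 = (2 ± √(40))/2
  = 1 + √10,  1 - √10
Eigenvalues: 1 + √10, 1 - √10  (≈ 4.162, -2.162)
The two irrational eigenvalues are distinct (simple), so each has alg. mult. = geom. mult. = 1.
Sum of geometric multiplicities equals n, so A has n independent eigenvectors.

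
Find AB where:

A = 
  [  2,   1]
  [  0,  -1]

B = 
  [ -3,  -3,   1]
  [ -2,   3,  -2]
A is 2×2 and B is 2×3, so AB is 2×3. Each entry is (row of A)·(column of B):
AB[1,1] = (2)(-3) + (1)(-2) = -8
AB[1,2] = (2)(-3) + (1)(3) = -3
AB[1,3] = (2)(1) + (1)(-2) = 0
AB[2,1] = (0)(-3) + (-1)(-2) = 2
AB[2,2] = (0)(-3) + (-1)(3) = -3
AB[2,3] = (0)(1) + (-1)(-2) = 2

AB = 
  [ -8,  -3,   0]
  [  2,  -3,   2]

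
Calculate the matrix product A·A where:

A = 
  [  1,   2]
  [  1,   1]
A² = A·A:
A²[1,1] = (1)(1) + (2)(1) = 3
A²[1,2] = (1)(2) + (2)(1) = 4
A²[2,1] = (1)(1) + (1)(1) = 2
A²[2,2] = (1)(2) + (1)(1) = 3
A² = 
  [  3,   4]
  [  2,   3]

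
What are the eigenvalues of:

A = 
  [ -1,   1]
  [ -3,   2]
λ = (1 + i√3)/2, (1 - i√3)/2  (≈ 0.5 + 0.866i, 0.5 - 0.866i)

tr(A) = 1, det(A) = 1
Characteristic polynomial: λ² - tr(A)λ + det(A) = λ² - λ + 1
λ² - λ + 1 = 0  ⇒  λ = (1 ± √((-1)² - 4·(1)))/2 = (1 ± √(-3))/2
  = (1 + i√3)/2,  (1 - i√3)/2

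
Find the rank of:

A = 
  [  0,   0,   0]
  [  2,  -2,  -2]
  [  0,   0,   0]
Row reduce:
Swap R1 ↔ R2
REF = 
  [  2,  -2,  -2]
  [  0,   0,   0]
  [  0,   0,   0]
Pivot columns: 1 → 1 pivot.

rank(A) = 1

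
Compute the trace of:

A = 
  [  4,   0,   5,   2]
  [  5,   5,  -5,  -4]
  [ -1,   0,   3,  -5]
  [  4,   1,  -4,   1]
13

tr(A) = 4 + 5 + 3 + 1 = 13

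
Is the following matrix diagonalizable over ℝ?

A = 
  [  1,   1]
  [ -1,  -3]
Yes

tr(A) = -2, det(A) = -2
Characteristic polynomial: λ² - tr(A)λ + det(A) = λ² + 2λ - 2
λ² + 2λ - 2 = 0  ⇒  λ = (-2 ± √((2)² - 4·(-2)))/2 = (-2 ± √(12))/2
  = -1 + √3,  -1 - √3
Eigenvalues: -1 + √3, -1 - √3  (≈ 0.7321, -2.732)
The two irrational eigenvalues are distinct (simple), so each has alg. mult. = geom. mult. = 1.
Sum of geometric multiplicities equals n, so A has n independent eigenvectors.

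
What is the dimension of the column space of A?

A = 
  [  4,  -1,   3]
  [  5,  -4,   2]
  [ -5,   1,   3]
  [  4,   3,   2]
dim(Col(A)) = 3

Row reduce:
R2 → R2 - (5/4)·R1
R3 → R3 + (5/4)·R1
R4 → R4 - (1)·R1
R3 → R3 - (1/11)·R2
R4 → R4 + (16/11)·R2
R4 → R4 + (39/76)·R3
REF = 
  [    4,    -1,     3]
  [    0, -11/4,  -7/4]
  [    0,     0, 76/11]
  [    0,     0,     0]
Pivot columns: 1, 2, 3 → 3 pivots.
dim(Col(A)) = number of pivot columns = 3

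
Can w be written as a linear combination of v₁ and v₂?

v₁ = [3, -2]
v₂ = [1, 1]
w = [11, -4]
Yes

Form the augmented matrix and row-reduce:
[v₁|v₂|w] = 
  [  3,   1,  11]
  [ -2,   1,  -4]
R2 → R2 + (2/3)·R1
REF = 
  [   3,    1,   11]
  [   0,  5/3, 10/3]

No row of the form [0 0 | nonzero], so the system is consistent. Back-substitution gives c₁ = 3, c₂ = 2: w = (3)·v₁ + (2)·v₂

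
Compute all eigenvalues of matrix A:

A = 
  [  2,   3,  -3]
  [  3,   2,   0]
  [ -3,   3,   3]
λ = 5, 1 + √13, 1 - √13  (≈ 5, 4.606, -2.606)

Characteristic polynomial: det(λI - A) = λ³ - 7λ² - 2λ + 60
Testing integer divisors of the constant term: p(5) = 0, so (λ - 5) is a factor:
p(λ) = (λ - 5)(λ² - 2λ - 12)
λ² - 2λ - 12 = 0  ⇒  λ = (2 ± √((-2)² - 4·(-12)))/2 = (2 ± √(52))/2
  = 1 + √13,  1 - √13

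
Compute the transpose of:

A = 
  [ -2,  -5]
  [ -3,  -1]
Aᵀ = 
  [ -2,  -3]
  [ -5,  -1]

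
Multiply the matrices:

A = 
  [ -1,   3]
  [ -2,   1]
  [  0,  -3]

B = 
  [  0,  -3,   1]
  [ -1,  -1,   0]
AB = 
  [ -3,   0,  -1]
  [ -1,   5,  -2]
  [  3,   3,   0]

A is 3×2 and B is 2×3, so AB is 3×3. Each entry is (row of A)·(column of B):
AB[1,1] = (-1)(0) + (3)(-1) = -3
AB[1,2] = (-1)(-3) + (3)(-1) = 0
AB[1,3] = (-1)(1) + (3)(0) = -1
AB[2,1] = (-2)(0) + (1)(-1) = -1
AB[2,2] = (-2)(-3) + (1)(-1) = 5
AB[2,3] = (-2)(1) + (1)(0) = -2
AB[3,1] = (0)(0) + (-3)(-1) = 3
AB[3,2] = (0)(-3) + (-3)(-1) = 3
AB[3,3] = (0)(1) + (-3)(0) = 0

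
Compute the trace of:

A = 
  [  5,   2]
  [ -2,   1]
6

tr(A) = 5 + 1 = 6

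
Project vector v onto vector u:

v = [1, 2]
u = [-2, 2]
v·u = (1)(-2) + (2)(2) = 2
u·u = (-2)² + (2)² = 8
proj_u(v) = (v·u / u·u) × u = (2/8) × u = (1/4) × u

proj_u(v) = [-1/2, 1/2]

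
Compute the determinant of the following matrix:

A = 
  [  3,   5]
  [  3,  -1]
-18

For a 2×2 matrix, det = ad - bc = (3)(-1) - (5)(3) = -18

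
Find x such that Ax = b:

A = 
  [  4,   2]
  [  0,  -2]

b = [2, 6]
Row reduce the augmented matrix [A|b]:
(already in echelon form)
REF = 
  [  4,   2,   2]
  [  0,  -2,   6]

Back-substitution:
x₂ = 6 / (-2) = -3
x₁ = (2 - (2)(-3)) / 4 = 2

x = [2, -3]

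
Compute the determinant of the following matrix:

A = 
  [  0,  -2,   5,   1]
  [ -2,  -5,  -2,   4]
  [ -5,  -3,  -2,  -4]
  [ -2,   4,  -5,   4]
-1203

Cofactor expansion along row 1: det(A) = a₁₁M₁₁ - a₁₂M₁₂ + a₁₃M₁₃ - a₁₄M₁₄

M₁₁ = det[[-5, -2, 4]; [-3, -2, -4]; [4, -5, 4]]
  = (-5)·((-2)(4) - (-4)(-5)) - (-2)·((-3)(4) - (-4)(4)) + (4)·((-3)(-5) - (-2)(4))
  = (-5)(-28) - (-2)(4) + (4)(23)
  = 240
M₁₂ = det[[-2, -2, 4]; [-5, -2, -4]; [-2, -5, 4]]
  = (-2)·((-2)(4) - (-4)(-5)) - (-2)·((-5)(4) - (-4)(-2)) + (4)·((-5)(-5) - (-2)(-2))
  = (-2)(-28) - (-2)(-28) + (4)(21)
  = 84
M₁₃ = det[[-2, -5, 4]; [-5, -3, -4]; [-2, 4, 4]]
  = (-2)·((-3)(4) - (-4)(4)) - (-5)·((-5)(4) - (-4)(-2)) + (4)·((-5)(4) - (-3)(-2))
  = (-2)(4) - (-5)(-28) + (4)(-26)
  = -252
M₁₄ = det[[-2, -5, -2]; [-5, -3, -2]; [-2, 4, -5]]
  = (-2)·((-3)(-5) - (-2)(4)) - (-5)·((-5)(-5) - (-2)(-2)) + (-2)·((-5)(4) - (-3)(-2))
  = (-2)(23) - (-5)(21) + (-2)(-26)
  = 111

det(A) = (0)(240) - (-2)(84) + (5)(-252) - (1)(111) = -1203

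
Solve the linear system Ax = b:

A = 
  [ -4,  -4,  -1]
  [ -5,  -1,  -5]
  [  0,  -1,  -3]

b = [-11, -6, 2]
Row reduce the augmented matrix [A|b]:
R2 → R2 - (5/4)·R1
R3 → R3 + (1/4)·R2
REF = 
  [    -4,     -4,     -1,    -11]
  [     0,      4,  -15/4,   31/4]
  [     0,      0, -63/16,  63/16]

Back-substitution:
x₃ = (63/16) / (-63/16) = -1
x₂ = (31/4 - (-15/4)(-1)) / 4 = 1
x₁ = (-11 - (-4)(1) - (-1)(-1)) / (-4) = 2

x = [2, 1, -1]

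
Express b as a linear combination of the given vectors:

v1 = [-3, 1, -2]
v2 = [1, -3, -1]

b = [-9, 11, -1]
c1 = 2, c2 = -3

b = 2·v1 + -3·v2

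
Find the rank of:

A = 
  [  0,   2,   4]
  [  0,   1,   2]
rank(A) = 1

Row reduce:
R2 → R2 - (1/2)·R1
REF = 
  [  0,   2,   4]
  [  0,   0,   0]
Pivot columns: 2 → 1 pivot.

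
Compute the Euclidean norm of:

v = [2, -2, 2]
3.464

||v||₂ = √((2)² + (-2)² + (2)²) = √12 = 3.464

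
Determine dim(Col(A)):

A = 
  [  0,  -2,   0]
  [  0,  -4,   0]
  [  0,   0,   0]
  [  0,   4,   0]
dim(Col(A)) = 1

Row reduce:
R2 → R2 - (2)·R1
R4 → R4 + (2)·R1
REF = 
  [  0,  -2,   0]
  [  0,   0,   0]
  [  0,   0,   0]
  [  0,   0,   0]
Pivot columns: 2 → 1 pivot.
dim(Col(A)) = number of pivot columns = 1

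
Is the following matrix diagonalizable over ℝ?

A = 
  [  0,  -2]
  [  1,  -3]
Yes

tr(A) = -3, det(A) = 2
Characteristic polynomial: λ² - tr(A)λ + det(A) = λ² + 3λ + 2
λ² + 3λ + 2 = (λ + 2)(λ + 1)
Eigenvalues: -1, -2
λ=-2: alg. mult. = 1, geom. mult. = 2 - rank(A - (-2)I) = 2 - 1 = 1
λ=-1: alg. mult. = 1, geom. mult. = 2 - rank(A - (-1)I) = 2 - 1 = 1
Sum of geometric multiplicities equals n, so A has n independent eigenvectors.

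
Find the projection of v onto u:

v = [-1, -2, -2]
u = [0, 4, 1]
v·u = (-1)(0) + (-2)(4) + (-2)(1) = -10
u·u = (0)² + (4)² + (1)² = 17
proj_u(v) = (v·u / u·u) × u = (-10/17) × u

proj_u(v) = [0, -40/17, -10/17]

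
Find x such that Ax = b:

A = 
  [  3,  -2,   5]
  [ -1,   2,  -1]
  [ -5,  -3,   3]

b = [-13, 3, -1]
x = [-1, 0, -2]

Row reduce the augmented matrix [A|b]:
R2 → R2 + (1/3)·R1
R3 → R3 + (5/3)·R1
R3 → R3 + (19/4)·R2
REF = 
  [   3,   -2,    5,  -13]
  [   0,  4/3,  2/3, -4/3]
  [   0,    0, 29/2,  -29]

Back-substitution:
x₃ = (-29) / (29/2) = -2
x₂ = (-4/3 - (2/3)(-2)) / (4/3) = 0
x₁ = (-13 - (-2)(0) - (5)(-2)) / 3 = -1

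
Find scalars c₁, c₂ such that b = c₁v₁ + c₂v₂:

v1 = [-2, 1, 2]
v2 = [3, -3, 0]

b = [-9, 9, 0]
c1 = 0, c2 = -3

b = 0·v1 + -3·v2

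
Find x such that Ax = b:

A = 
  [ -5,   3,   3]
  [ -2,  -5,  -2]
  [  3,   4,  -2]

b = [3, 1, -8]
Row reduce the augmented matrix [A|b]:
R2 → R2 - (2/5)·R1
R3 → R3 + (3/5)·R1
R3 → R3 + (29/31)·R2
REF = 
  [     -5,       3,       3,       3]
  [      0,   -31/5,   -16/5,    -1/5]
  [      0,       0,  -99/31, -198/31]

Back-substitution:
x₃ = (-198/31) / (-99/31) = 2
x₂ = (-1/5 - (-16/5)(2)) / (-31/5) = -1
x₁ = (3 - (3)(-1) - (3)(2)) / (-5) = 0

x = [0, -1, 2]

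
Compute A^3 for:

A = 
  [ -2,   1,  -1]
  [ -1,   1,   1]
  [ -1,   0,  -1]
A^3 = 
  [-11,   3,  -9]
  [ -1,   0,  -1]
  [ -7,   2,  -6]

A² = A·A:
A²[1,1] = (-2)(-2) + (1)(-1) + (-1)(-1) = 4
A²[1,2] = (-2)(1) + (1)(1) + (-1)(0) = -1
A²[1,3] = (-2)(-1) + (1)(1) + (-1)(-1) = 4
A²[2,1] = (-1)(-2) + (1)(-1) + (1)(-1) = 0
A²[2,2] = (-1)(1) + (1)(1) + (1)(0) = 0
A²[2,3] = (-1)(-1) + (1)(1) + (1)(-1) = 1
A²[3,1] = (-1)(-2) + (0)(-1) + (-1)(-1) = 3
A²[3,2] = (-1)(1) + (0)(1) + (-1)(0) = -1
A²[3,3] = (-1)(-1) + (0)(1) + (-1)(-1) = 2
A² = 
  [  4,  -1,   4]
  [  0,   0,   1]
  [  3,  -1,   2]

A^3 = A^2·A:
A^3[1,1] = (4)(-2) + (-1)(-1) + (4)(-1) = -11
A^3[1,2] = (4)(1) + (-1)(1) + (4)(0) = 3
A^3[1,3] = (4)(-1) + (-1)(1) + (4)(-1) = -9
A^3[2,1] = (0)(-2) + (0)(-1) + (1)(-1) = -1
A^3[2,2] = (0)(1) + (0)(1) + (1)(0) = 0
A^3[2,3] = (0)(-1) + (0)(1) + (1)(-1) = -1
A^3[3,1] = (3)(-2) + (-1)(-1) + (2)(-1) = -7
A^3[3,2] = (3)(1) + (-1)(1) + (2)(0) = 2
A^3[3,3] = (3)(-1) + (-1)(1) + (2)(-1) = -6
A^3 = 
  [-11,   3,  -9]
  [ -1,   0,  -1]
  [ -7,   2,  -6]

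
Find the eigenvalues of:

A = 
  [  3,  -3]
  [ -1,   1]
tr(A) = 4, det(A) = 0
Characteristic polynomial: λ² - tr(A)λ + det(A) = λ² - 4λ
λ² - 4λ = λ(λ - 4)

λ = 4, 0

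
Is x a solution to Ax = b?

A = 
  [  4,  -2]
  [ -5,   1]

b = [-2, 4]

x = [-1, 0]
No

Ax = [-4, 5] ≠ b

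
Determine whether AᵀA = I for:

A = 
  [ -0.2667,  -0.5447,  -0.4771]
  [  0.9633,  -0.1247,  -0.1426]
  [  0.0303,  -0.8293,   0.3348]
No

AᵀA = 
  [  1,   0,   0]
  [  0,   1,   0]
  [  0,   0,   0.3601]
≠ I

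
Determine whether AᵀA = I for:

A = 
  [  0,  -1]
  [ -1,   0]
Yes

AᵀA = 
  [  1,   0]
  [  0,   1]
= I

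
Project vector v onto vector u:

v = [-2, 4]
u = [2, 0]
v·u = (-2)(2) + (4)(0) = -4
u·u = (2)² + (0)² = 4
proj_u(v) = (v·u / u·u) × u = (-4/4) × u = (-1) × u

proj_u(v) = [-2, 0]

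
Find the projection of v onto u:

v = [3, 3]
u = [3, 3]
proj_u(v) = [3, 3]

v·u = (3)(3) + (3)(3) = 18
u·u = (3)² + (3)² = 18
proj_u(v) = (v·u / u·u) × u = (18/18) × u = (1) × u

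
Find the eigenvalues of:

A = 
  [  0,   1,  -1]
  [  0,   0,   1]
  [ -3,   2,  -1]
λ = 1, 1, -3

Characteristic polynomial: det(λI - A) = λ³ + λ² - 5λ + 3
Testing integer divisors of the constant term: p(1) = 0, so (λ - 1) is a factor:
p(λ) = (λ - 1)(λ² + 2λ - 3)
λ² + 2λ - 3 = (λ + 3)(λ - 1)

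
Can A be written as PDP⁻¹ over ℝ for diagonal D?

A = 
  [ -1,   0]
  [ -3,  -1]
No

tr(A) = -2, det(A) = 1
Characteristic polynomial: λ² - tr(A)λ + det(A) = λ² + 2λ + 1
λ² + 2λ + 1 = (λ + 1)²
Eigenvalues: -1, -1
λ=-1: alg. mult. = 2, geom. mult. = 2 - rank(A - (-1)I) = 2 - 1 = 1
Sum of geometric multiplicities = 1 < n = 2, so there aren't enough independent eigenvectors.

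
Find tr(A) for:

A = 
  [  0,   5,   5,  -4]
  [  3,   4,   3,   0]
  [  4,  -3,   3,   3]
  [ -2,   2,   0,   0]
7

tr(A) = 0 + 4 + 3 + 0 = 7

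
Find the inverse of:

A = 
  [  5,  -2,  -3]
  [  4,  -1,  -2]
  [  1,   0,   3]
det(A) = (5)·((-1)(3) - (-2)(0)) - (-2)·((4)(3) - (-2)(1)) + (-3)·((4)(0) - (-1)(1))
  = (5)(-3) - (-2)(14) + (-3)(1)
  = 10
det(A) = 10 ≠ 0, so A is invertible.

Cofactors Cᵢⱼ = (-1)ⁱ⁺ʲ·Mᵢⱼ:
C = 
  [ -3, -14,   1]
  [  6,  18,  -2]
  [  1,  -2,   3]

adj(A) = Cᵀ:
adj(A) = 
  [ -3,   6,   1]
  [-14,  18,  -2]
  [  1,  -2,   3]

A⁻¹ = (1/10) · adj(A):
A⁻¹ = 
  [-3/10,   3/5,  1/10]
  [ -7/5,   9/5,  -1/5]
  [ 1/10,  -1/5,  3/10]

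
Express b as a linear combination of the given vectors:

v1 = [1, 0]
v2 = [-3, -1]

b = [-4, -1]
c1 = -1, c2 = 1

b = -1·v1 + 1·v2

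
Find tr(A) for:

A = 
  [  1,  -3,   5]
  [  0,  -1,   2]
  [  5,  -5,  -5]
-5

tr(A) = 1 + -1 + -5 = -5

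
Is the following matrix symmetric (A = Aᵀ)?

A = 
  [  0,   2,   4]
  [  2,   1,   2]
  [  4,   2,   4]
Yes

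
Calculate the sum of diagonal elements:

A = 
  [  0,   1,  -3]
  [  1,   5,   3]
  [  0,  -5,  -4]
1

tr(A) = 0 + 5 + -4 = 1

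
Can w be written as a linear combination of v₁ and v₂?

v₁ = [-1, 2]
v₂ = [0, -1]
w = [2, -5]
Yes

Form the augmented matrix and row-reduce:
[v₁|v₂|w] = 
  [ -1,   0,   2]
  [  2,  -1,  -5]
R2 → R2 + (2)·R1
REF = 
  [ -1,   0,   2]
  [  0,  -1,  -1]

No row of the form [0 0 | nonzero], so the system is consistent. Back-substitution gives c₁ = -2, c₂ = 1: w = (-2)·v₁ + (1)·v₂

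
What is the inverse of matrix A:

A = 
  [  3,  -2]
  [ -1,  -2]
det(A) = (3)(-2) - (-2)(-1) = -8
For a 2×2 matrix, A⁻¹ = (1/det(A)) · [[d, -b], [-c, a]]
    = (-1/8) · [[-2, 2], [1, 3]]

A⁻¹ = 
  [ 1/4, -1/4]
  [-1/8, -3/8]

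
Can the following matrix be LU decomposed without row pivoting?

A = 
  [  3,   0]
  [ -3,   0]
Yes.
A[1,1] = 3 ≠ 0, so Gaussian elimination proceeds without a row swap: multiplier ℓ₂₁ = (-3)/(3) = -1, and U[2,2] = 0 - (-1)(0) = 0.
L = 
  [  1,   0]
  [ -1,   1]
U = 
  [  3,   0]
  [  0,   0]
Check row 2 of LU: [(-1)(3), (-1)(0) + 0] = [-3, 0] = row 2 of A ✓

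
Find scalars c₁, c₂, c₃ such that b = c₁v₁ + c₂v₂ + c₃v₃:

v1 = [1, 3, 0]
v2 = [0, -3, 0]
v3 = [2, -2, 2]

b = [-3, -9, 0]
c1 = -3, c2 = 0, c3 = 0

b = -3·v1 + 0·v2 + 0·v3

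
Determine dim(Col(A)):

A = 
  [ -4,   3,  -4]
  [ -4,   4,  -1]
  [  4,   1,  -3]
dim(Col(A)) = 3

Row reduce:
R2 → R2 - (1)·R1
R3 → R3 + (1)·R1
R3 → R3 - (4)·R2
REF = 
  [ -4,   3,  -4]
  [  0,   1,   3]
  [  0,   0, -19]
Pivot columns: 1, 2, 3 → 3 pivots.
dim(Col(A)) = number of pivot columns = 3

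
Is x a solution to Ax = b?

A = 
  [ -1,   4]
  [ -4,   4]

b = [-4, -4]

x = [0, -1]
Yes

Ax = [-4, -4] = b ✓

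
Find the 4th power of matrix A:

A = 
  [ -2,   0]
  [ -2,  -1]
A² = A·A:
A²[1,1] = (-2)(-2) + (0)(-2) = 4
A²[1,2] = (-2)(0) + (0)(-1) = 0
A²[2,1] = (-2)(-2) + (-1)(-2) = 6
A²[2,2] = (-2)(0) + (-1)(-1) = 1
A² = 
  [  4,   0]
  [  6,   1]

A^3 = A^2·A:
A^3[1,1] = (4)(-2) + (0)(-2) = -8
A^3[1,2] = (4)(0) + (0)(-1) = 0
A^3[2,1] = (6)(-2) + (1)(-2) = -14
A^3[2,2] = (6)(0) + (1)(-1) = -1
A^3 = 
  [ -8,   0]
  [-14,  -1]

A^4 = A^3·A:
A^4[1,1] = (-8)(-2) + (0)(-2) = 16
A^4[1,2] = (-8)(0) + (0)(-1) = 0
A^4[2,1] = (-14)(-2) + (-1)(-2) = 30
A^4[2,2] = (-14)(0) + (-1)(-1) = 1
A^4 = 
  [ 16,   0]
  [ 30,   1]

Therefore
A^4 = 
  [ 16,   0]
  [ 30,   1]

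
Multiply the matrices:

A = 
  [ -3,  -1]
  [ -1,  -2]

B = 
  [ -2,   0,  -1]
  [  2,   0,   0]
AB = 
  [  4,   0,   3]
  [ -2,   0,   1]

A is 2×2 and B is 2×3, so AB is 2×3. Each entry is (row of A)·(column of B):
AB[1,1] = (-3)(-2) + (-1)(2) = 4
AB[1,2] = (-3)(0) + (-1)(0) = 0
AB[1,3] = (-3)(-1) + (-1)(0) = 3
AB[2,1] = (-1)(-2) + (-2)(2) = -2
AB[2,2] = (-1)(0) + (-2)(0) = 0
AB[2,3] = (-1)(-1) + (-2)(0) = 1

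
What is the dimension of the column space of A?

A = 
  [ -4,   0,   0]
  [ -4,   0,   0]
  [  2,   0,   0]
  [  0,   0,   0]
Row reduce:
R2 → R2 - (1)·R1
R3 → R3 + (1/2)·R1
REF = 
  [ -4,   0,   0]
  [  0,   0,   0]
  [  0,   0,   0]
  [  0,   0,   0]
Pivot columns: 1 → 1 pivot.
dim(Col(A)) = number of pivot columns = 1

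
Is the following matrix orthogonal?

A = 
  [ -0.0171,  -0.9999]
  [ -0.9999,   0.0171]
Yes

AᵀA = 
  [  1.0001,   0]
  [  0,   1.0001]
≈ I (equal to I up to the 4-dp rounding of the entries)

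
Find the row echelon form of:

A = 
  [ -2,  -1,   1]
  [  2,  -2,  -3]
Row operations:
R2 → R2 + (1)·R1

Resulting echelon form:
REF = 
  [ -2,  -1,   1]
  [  0,  -3,  -2]

Rank = 2 (number of non-zero pivot rows).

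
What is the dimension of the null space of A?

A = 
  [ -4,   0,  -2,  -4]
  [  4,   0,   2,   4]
nullity(A) = 3

Row reduce:
R2 → R2 + (1)·R1
REF = 
  [ -4,   0,  -2,  -4]
  [  0,   0,   0,   0]
Pivot columns: 1 → 1 pivot.
rank(A) = 1, so nullity(A) = 4 - 1 = 3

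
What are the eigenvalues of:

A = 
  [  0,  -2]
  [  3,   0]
λ = i√6, -i√6  (≈ 0 + 2.449i, 0 - 2.449i)

tr(A) = 0, det(A) = 6
Characteristic polynomial: λ² - tr(A)λ + det(A) = λ² + 6
λ² + 6 = 0  ⇒  λ = (0 ± √((0)² - 4·(6)))/2 = (0 ± √(-24))/2
  = i√6,  -i√6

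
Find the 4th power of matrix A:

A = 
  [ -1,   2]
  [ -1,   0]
A^4 = 
  [ -1,   6]
  [ -3,   2]

A² = A·A:
A²[1,1] = (-1)(-1) + (2)(-1) = -1
A²[1,2] = (-1)(2) + (2)(0) = -2
A²[2,1] = (-1)(-1) + (0)(-1) = 1
A²[2,2] = (-1)(2) + (0)(0) = -2
A² = 
  [ -1,  -2]
  [  1,  -2]

A^3 = A^2·A:
A^3[1,1] = (-1)(-1) + (-2)(-1) = 3
A^3[1,2] = (-1)(2) + (-2)(0) = -2
A^3[2,1] = (1)(-1) + (-2)(-1) = 1
A^3[2,2] = (1)(2) + (-2)(0) = 2
A^3 = 
  [  3,  -2]
  [  1,   2]

A^4 = A^3·A:
A^4[1,1] = (3)(-1) + (-2)(-1) = -1
A^4[1,2] = (3)(2) + (-2)(0) = 6
A^4[2,1] = (1)(-1) + (2)(-1) = -3
A^4[2,2] = (1)(2) + (2)(0) = 2
A^4 = 
  [ -1,   6]
  [ -3,   2]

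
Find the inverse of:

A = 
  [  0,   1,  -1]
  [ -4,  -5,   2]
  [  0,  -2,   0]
det(A) = (0)·((-5)(0) - (2)(-2)) - (1)·((-4)(0) - (2)(0)) + (-1)·((-4)(-2) - (-5)(0))
  = (0)(4) - (1)(0) + (-1)(8)
  = -8
det(A) = -8 ≠ 0, so A is invertible.

Cofactors Cᵢⱼ = (-1)ⁱ⁺ʲ·Mᵢⱼ:
C = 
  [  4,   0,   8]
  [  2,   0,   0]
  [ -3,   4,   4]

adj(A) = Cᵀ:
adj(A) = 
  [  4,   2,  -3]
  [  0,   0,   4]
  [  8,   0,   4]

A⁻¹ = (-1/8) · adj(A):
A⁻¹ = 
  [-1/2, -1/4,  3/8]
  [   0,    0, -1/2]
  [  -1,    0, -1/2]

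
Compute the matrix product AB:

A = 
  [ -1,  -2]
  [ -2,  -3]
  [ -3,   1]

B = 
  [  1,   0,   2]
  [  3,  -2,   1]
AB = 
  [ -7,   4,  -4]
  [-11,   6,  -7]
  [  0,  -2,  -5]

A is 3×2 and B is 2×3, so AB is 3×3. Each entry is (row of A)·(column of B):
AB[1,1] = (-1)(1) + (-2)(3) = -7
AB[1,2] = (-1)(0) + (-2)(-2) = 4
AB[1,3] = (-1)(2) + (-2)(1) = -4
AB[2,1] = (-2)(1) + (-3)(3) = -11
AB[2,2] = (-2)(0) + (-3)(-2) = 6
AB[2,3] = (-2)(2) + (-3)(1) = -7
AB[3,1] = (-3)(1) + (1)(3) = 0
AB[3,2] = (-3)(0) + (1)(-2) = -2
AB[3,3] = (-3)(2) + (1)(1) = -5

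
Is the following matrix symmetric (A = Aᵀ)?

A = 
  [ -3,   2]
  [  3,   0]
No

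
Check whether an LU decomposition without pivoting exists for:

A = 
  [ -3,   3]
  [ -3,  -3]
Yes.
A[1,1] = -3 ≠ 0, so Gaussian elimination proceeds without a row swap: multiplier ℓ₂₁ = (-3)/(-3) = 1, and U[2,2] = -3 - (1)(3) = -6.
L = 
  [  1,   0]
  [  1,   1]
U = 
  [ -3,   3]
  [  0,  -6]
Check row 2 of LU: [(1)(-3), (1)(3) + (-6)] = [-3, -3] = row 2 of A ✓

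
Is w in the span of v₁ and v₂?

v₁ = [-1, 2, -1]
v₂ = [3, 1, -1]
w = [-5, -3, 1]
No

Form the augmented matrix and row-reduce:
[v₁|v₂|w] = 
  [ -1,   3,  -5]
  [  2,   1,  -3]
  [ -1,  -1,   1]
R2 → R2 + (2)·R1
R3 → R3 - (1)·R1
R3 → R3 + (4/7)·R2
REF = 
  [   -1,     3,    -5]
  [    0,     7,   -13]
  [    0,     0, -10/7]

Row 3 reads [0 0 | -10/7], i.e. 0 = -10/7, so the system is inconsistent and w ∉ span{v₁, v₂}.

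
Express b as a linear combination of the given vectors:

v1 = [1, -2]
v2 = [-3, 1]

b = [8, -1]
c1 = -1, c2 = -3

b = -1·v1 + -3·v2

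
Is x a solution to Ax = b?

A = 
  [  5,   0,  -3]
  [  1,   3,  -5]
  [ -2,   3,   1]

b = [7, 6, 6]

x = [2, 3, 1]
Yes

Ax = [7, 6, 6] = b ✓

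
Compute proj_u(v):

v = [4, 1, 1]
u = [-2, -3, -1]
proj_u(v) = [12/7, 18/7, 6/7]

v·u = (4)(-2) + (1)(-3) + (1)(-1) = -12
u·u = (-2)² + (-3)² + (-1)² = 14
proj_u(v) = (v·u / u·u) × u = (-12/14) × u = (-6/7) × u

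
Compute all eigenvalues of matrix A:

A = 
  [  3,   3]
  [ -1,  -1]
tr(A) = 2, det(A) = 0
Characteristic polynomial: λ² - tr(A)λ + det(A) = λ² - 2λ
λ² - 2λ = λ(λ - 2)

λ = 2, 0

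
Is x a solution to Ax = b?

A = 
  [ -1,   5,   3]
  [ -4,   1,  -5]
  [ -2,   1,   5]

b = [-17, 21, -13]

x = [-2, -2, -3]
Yes

Ax = [-17, 21, -13] = b ✓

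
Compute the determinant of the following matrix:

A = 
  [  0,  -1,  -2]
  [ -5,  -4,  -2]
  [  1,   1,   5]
-21

Cofactor expansion along row 1:
det(A) = (0)·((-4)(5) - (-2)(1)) - (-1)·((-5)(5) - (-2)(1)) + (-2)·((-5)(1) - (-4)(1))
  = (0)(-18) - (-1)(-23) + (-2)(-1)
  = -21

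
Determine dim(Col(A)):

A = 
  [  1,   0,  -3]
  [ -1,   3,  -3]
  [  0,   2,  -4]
dim(Col(A)) = 2

Row reduce:
R2 → R2 + (1)·R1
R3 → R3 - (2/3)·R2
REF = 
  [  1,   0,  -3]
  [  0,   3,  -6]
  [  0,   0,   0]
Pivot columns: 1, 2 → 2 pivots.
dim(Col(A)) = number of pivot columns = 2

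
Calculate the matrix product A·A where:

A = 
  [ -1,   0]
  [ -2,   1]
A² = A·A:
A²[1,1] = (-1)(-1) + (0)(-2) = 1
A²[1,2] = (-1)(0) + (0)(1) = 0
A²[2,1] = (-2)(-1) + (1)(-2) = 0
A²[2,2] = (-2)(0) + (1)(1) = 1
A² = 
  [  1,   0]
  [  0,   1]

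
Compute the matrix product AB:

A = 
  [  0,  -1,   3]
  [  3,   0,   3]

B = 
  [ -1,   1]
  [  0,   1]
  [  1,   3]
A is 2×3 and B is 3×2, so AB is 2×2. Each entry is (row of A)·(column of B):
AB[1,1] = (0)(-1) + (-1)(0) + (3)(1) = 3
AB[1,2] = (0)(1) + (-1)(1) + (3)(3) = 8
AB[2,1] = (3)(-1) + (0)(0) + (3)(1) = 0
AB[2,2] = (3)(1) + (0)(1) + (3)(3) = 12

AB = 
  [  3,   8]
  [  0,  12]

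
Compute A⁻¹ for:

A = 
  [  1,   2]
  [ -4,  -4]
det(A) = (1)(-4) - (2)(-4) = 4
For a 2×2 matrix, A⁻¹ = (1/det(A)) · [[d, -b], [-c, a]]
    = (1/4) · [[-4, -2], [4, 1]]

A⁻¹ = 
  [  -1, -1/2]
  [   1,  1/4]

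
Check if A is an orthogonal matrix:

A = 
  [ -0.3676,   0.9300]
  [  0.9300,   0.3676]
Yes

AᵀA = 
  [  1,   0]
  [  0,   1]
≈ I (equal to I up to the 4-dp rounding of the entries)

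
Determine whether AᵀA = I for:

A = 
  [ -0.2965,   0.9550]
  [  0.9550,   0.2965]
Yes

AᵀA = 
  [  0.9999,   0]
  [  0,   0.9999]
≈ I (equal to I up to the 4-dp rounding of the entries)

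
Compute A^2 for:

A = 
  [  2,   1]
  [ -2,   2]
A² = A·A:
A²[1,1] = (2)(2) + (1)(-2) = 2
A²[1,2] = (2)(1) + (1)(2) = 4
A²[2,1] = (-2)(2) + (2)(-2) = -8
A²[2,2] = (-2)(1) + (2)(2) = 2
A² = 
  [  2,   4]
  [ -8,   2]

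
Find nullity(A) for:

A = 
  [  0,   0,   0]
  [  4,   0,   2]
nullity(A) = 2

Row reduce:
Swap R1 ↔ R2
REF = 
  [  4,   0,   2]
  [  0,   0,   0]
Pivot columns: 1 → 1 pivot.
rank(A) = 1, so nullity(A) = 3 - 1 = 2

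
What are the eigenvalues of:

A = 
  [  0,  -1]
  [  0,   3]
λ = 3, 0

tr(A) = 3, det(A) = 0
Characteristic polynomial: λ² - tr(A)λ + det(A) = λ² - 3λ
λ² - 3λ = λ(λ - 3)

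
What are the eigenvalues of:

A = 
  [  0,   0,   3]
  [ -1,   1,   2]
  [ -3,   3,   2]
λ = 0, (3 + i√11)/2, (3 - i√11)/2  (≈ 0, 1.5 + 1.658i, 1.5 - 1.658i)

Characteristic polynomial: det(λI - A) = λ³ - 3λ² + 5λ
The constant term is 0, so λ = 0 is a root: p(λ) = λ(λ² - 3λ + 5)
λ² - 3λ + 5 = 0  ⇒  λ = (3 ± √((-3)² - 4·(5)))/2 = (3 ± √(-11))/2
  = (3 + i√11)/2,  (3 - i√11)/2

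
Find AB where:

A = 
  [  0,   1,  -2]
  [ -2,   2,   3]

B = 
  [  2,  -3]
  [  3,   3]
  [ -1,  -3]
AB = 
  [  5,   9]
  [ -1,   3]

A is 2×3 and B is 3×2, so AB is 2×2. Each entry is (row of A)·(column of B):
AB[1,1] = (0)(2) + (1)(3) + (-2)(-1) = 5
AB[1,2] = (0)(-3) + (1)(3) + (-2)(-3) = 9
AB[2,1] = (-2)(2) + (2)(3) + (3)(-1) = -1
AB[2,2] = (-2)(-3) + (2)(3) + (3)(-3) = 3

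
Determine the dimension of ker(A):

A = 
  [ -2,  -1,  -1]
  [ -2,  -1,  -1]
nullity(A) = 2

Row reduce:
R2 → R2 - (1)·R1
REF = 
  [ -2,  -1,  -1]
  [  0,   0,   0]
Pivot columns: 1 → 1 pivot.
rank(A) = 1, so nullity(A) = 3 - 1 = 2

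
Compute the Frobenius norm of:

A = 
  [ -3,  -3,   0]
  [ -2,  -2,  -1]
||A||_F = 5.196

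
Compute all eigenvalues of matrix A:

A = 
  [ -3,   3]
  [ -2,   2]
tr(A) = -1, det(A) = 0
Characteristic polynomial: λ² - tr(A)λ + det(A) = λ² + λ
λ² + λ = λ(λ + 1)

λ = 0, -1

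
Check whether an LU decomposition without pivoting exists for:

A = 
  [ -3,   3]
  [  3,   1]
Yes.
A[1,1] = -3 ≠ 0, so Gaussian elimination proceeds without a row swap: multiplier ℓ₂₁ = (3)/(-3) = -1, and U[2,2] = 1 - (-1)(3) = 4.
L = 
  [  1,   0]
  [ -1,   1]
U = 
  [ -3,   3]
  [  0,   4]
Check row 2 of LU: [(-1)(-3), (-1)(3) + 4] = [3, 1] = row 2 of A ✓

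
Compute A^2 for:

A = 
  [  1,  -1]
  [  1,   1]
A² = A·A:
A²[1,1] = (1)(1) + (-1)(1) = 0
A²[1,2] = (1)(-1) + (-1)(1) = -2
A²[2,1] = (1)(1) + (1)(1) = 2
A²[2,2] = (1)(-1) + (1)(1) = 0
A² = 
  [  0,  -2]
  [  2,   0]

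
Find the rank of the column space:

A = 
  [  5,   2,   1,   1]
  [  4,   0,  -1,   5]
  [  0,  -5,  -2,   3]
Row reduce:
R2 → R2 - (4/5)·R1
R3 → R3 - (25/8)·R2
REF = 
  [    5,     2,     1,     1]
  [    0,  -8/5,  -9/5,  21/5]
  [    0,     0,  29/8, -81/8]
Pivot columns: 1, 2, 3 → 3 pivots.
dim(Col(A)) = number of pivot columns = 3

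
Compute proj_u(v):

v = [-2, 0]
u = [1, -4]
v·u = (-2)(1) + (0)(-4) = -2
u·u = (1)² + (-4)² = 17
proj_u(v) = (v·u / u·u) × u = (-2/17) × u

proj_u(v) = [-2/17, 8/17]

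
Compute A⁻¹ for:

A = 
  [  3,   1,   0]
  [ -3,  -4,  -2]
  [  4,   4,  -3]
det(A) = (3)·((-4)(-3) - (-2)(4)) - (1)·((-3)(-3) - (-2)(4)) + (0)·((-3)(4) - (-4)(4))
  = (3)(20) - (1)(17) + (0)(4)
  = 43
det(A) = 43 ≠ 0, so A is invertible.

Cofactors Cᵢⱼ = (-1)ⁱ⁺ʲ·Mᵢⱼ:
C = 
  [ 20, -17,   4]
  [  3,  -9,  -8]
  [ -2,   6,  -9]

adj(A) = Cᵀ:
adj(A) = 
  [ 20,   3,  -2]
  [-17,  -9,   6]
  [  4,  -8,  -9]

A⁻¹ = (1/43) · adj(A):
A⁻¹ = 
  [ 20/43,   3/43,  -2/43]
  [-17/43,  -9/43,   6/43]
  [  4/43,  -8/43,  -9/43]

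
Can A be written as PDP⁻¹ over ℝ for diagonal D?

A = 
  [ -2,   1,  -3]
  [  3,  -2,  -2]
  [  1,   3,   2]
No

Characteristic polynomial: det(λI - A) = λ³ + 2λ² + 2λ + 45
By the rational root theorem any rational root is an integer dividing 45; none of those is a root, so p(λ) has no rational roots and hence (being an irreducible cubic) no repeated roots.
Discriminant of the cubic: Δ = -52891
Δ < 0 ⇒ one real eigenvalue and a complex-conjugate pair: λ ≈ -4.141, 1.071 + 3.118i, 1.071 - 3.118i
Has complex eigenvalues (not diagonalizable over ℝ).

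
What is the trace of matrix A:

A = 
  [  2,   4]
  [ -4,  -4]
-2

tr(A) = 2 + -4 = -2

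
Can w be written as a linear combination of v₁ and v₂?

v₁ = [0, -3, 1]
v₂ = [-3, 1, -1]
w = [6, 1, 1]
Yes

Form the augmented matrix and row-reduce:
[v₁|v₂|w] = 
  [  0,  -3,   6]
  [ -3,   1,   1]
  [  1,  -1,   1]
Swap R1 ↔ R2
R3 → R3 + (1/3)·R1
R3 → R3 - (2/9)·R2
REF = 
  [ -3,   1,   1]
  [  0,  -3,   6]
  [  0,   0,   0]

No row of the form [0 0 | nonzero], so the system is consistent. Back-substitution gives c₁ = -1, c₂ = -2: w = (-1)·v₁ + (-2)·v₂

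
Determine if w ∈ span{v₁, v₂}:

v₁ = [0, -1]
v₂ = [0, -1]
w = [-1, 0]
No

Form the augmented matrix and row-reduce:
[v₁|v₂|w] = 
  [  0,   0,  -1]
  [ -1,  -1,   0]
Swap R1 ↔ R2
REF = 
  [ -1,  -1,   0]
  [  0,   0,  -1]

Row 2 reads [0 0 | -1], i.e. 0 = -1, so the system is inconsistent and w ∉ span{v₁, v₂}.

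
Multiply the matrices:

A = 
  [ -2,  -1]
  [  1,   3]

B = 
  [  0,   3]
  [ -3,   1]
A is 2×2 and B is 2×2, so AB is 2×2. Each entry is (row of A)·(column of B):
AB[1,1] = (-2)(0) + (-1)(-3) = 3
AB[1,2] = (-2)(3) + (-1)(1) = -7
AB[2,1] = (1)(0) + (3)(-3) = -9
AB[2,2] = (1)(3) + (3)(1) = 6

AB = 
  [  3,  -7]
  [ -9,   6]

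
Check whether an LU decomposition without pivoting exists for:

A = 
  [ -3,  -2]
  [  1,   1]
Yes.
A[1,1] = -3 ≠ 0, so Gaussian elimination proceeds without a row swap: multiplier ℓ₂₁ = (1)/(-3) = -1/3, and U[2,2] = 1 - (-1/3)(-2) = 1/3.
L = 
  [   1,    0]
  [-1/3,    1]
U = 
  [ -3,  -2]
  [  0, 1/3]
Check row 2 of LU: [(-1/3)(-3), (-1/3)(-2) + (1/3)] = [1, 1] = row 2 of A ✓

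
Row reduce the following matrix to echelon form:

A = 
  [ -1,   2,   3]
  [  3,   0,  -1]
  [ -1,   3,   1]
Row operations:
R2 → R2 + (3)·R1
R3 → R3 - (1)·R1
R3 → R3 - (1/6)·R2

Resulting echelon form:
REF = 
  [   -1,     2,     3]
  [    0,     6,     8]
  [    0,     0, -10/3]

Rank = 3 (number of non-zero pivot rows).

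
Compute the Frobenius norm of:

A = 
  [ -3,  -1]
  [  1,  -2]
||A||_F = 3.873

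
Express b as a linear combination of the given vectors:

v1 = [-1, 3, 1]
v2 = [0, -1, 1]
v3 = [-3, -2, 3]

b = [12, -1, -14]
c1 = -3, c2 = -2, c3 = -3

b = -3·v1 + -2·v2 + -3·v3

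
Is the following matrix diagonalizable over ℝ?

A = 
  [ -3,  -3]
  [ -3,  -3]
Yes

tr(A) = -6, det(A) = 0
Characteristic polynomial: λ² - tr(A)λ + det(A) = λ² + 6λ
λ² + 6λ = λ(λ + 6)
Eigenvalues: 0, -6
λ=-6: alg. mult. = 1, geom. mult. = 2 - rank(A - (-6)I) = 2 - 1 = 1
λ=0: alg. mult. = 1, geom. mult. = 2 - rank(A - (0)I) = 2 - 1 = 1
Sum of geometric multiplicities equals n, so A has n independent eigenvectors.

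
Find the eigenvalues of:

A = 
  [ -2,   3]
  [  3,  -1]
tr(A) = -3, det(A) = -7
Characteristic polynomial: λ² - tr(A)λ + det(A) = λ² + 3λ - 7
λ² + 3λ - 7 = 0  ⇒  λ = (-3 ± √((3)² - 4·(-7)))/2 = (-3 ± √(37))/2
  = (-3 + √37)/2,  (-3 - √37)/2

λ = (-3 + √37)/2, (-3 - √37)/2  (≈ 1.541, -4.541)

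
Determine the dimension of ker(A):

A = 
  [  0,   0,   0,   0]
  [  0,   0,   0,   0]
nullity(A) = 4

Row reduce:
(no row operations needed)
REF = 
  [  0,   0,   0,   0]
  [  0,   0,   0,   0]
Pivot columns: none → 0 pivots.
rank(A) = 0, so nullity(A) = 4 - 0 = 4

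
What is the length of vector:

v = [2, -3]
3.606

||v||₂ = √((2)² + (-3)²) = √13 = 3.606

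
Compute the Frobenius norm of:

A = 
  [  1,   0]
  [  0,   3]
||A||_F = 3.162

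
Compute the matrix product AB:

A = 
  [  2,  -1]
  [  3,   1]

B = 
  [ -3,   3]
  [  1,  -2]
A is 2×2 and B is 2×2, so AB is 2×2. Each entry is (row of A)·(column of B):
AB[1,1] = (2)(-3) + (-1)(1) = -7
AB[1,2] = (2)(3) + (-1)(-2) = 8
AB[2,1] = (3)(-3) + (1)(1) = -8
AB[2,2] = (3)(3) + (1)(-2) = 7

AB = 
  [ -7,   8]
  [ -8,   7]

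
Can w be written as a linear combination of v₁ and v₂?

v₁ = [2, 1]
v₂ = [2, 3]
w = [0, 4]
Yes

Form the augmented matrix and row-reduce:
[v₁|v₂|w] = 
  [  2,   2,   0]
  [  1,   3,   4]
R2 → R2 - (1/2)·R1
REF = 
  [  2,   2,   0]
  [  0,   2,   4]

No row of the form [0 0 | nonzero], so the system is consistent. Back-substitution gives c₁ = -2, c₂ = 2: w = (-2)·v₁ + (2)·v₂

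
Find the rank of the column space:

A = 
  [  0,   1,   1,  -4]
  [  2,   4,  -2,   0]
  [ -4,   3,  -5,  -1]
Row reduce:
Swap R1 ↔ R2
R3 → R3 + (2)·R1
R3 → R3 - (11)·R2
REF = 
  [  2,   4,  -2,   0]
  [  0,   1,   1,  -4]
  [  0,   0, -20,  43]
Pivot columns: 1, 2, 3 → 3 pivots.
dim(Col(A)) = number of pivot columns = 3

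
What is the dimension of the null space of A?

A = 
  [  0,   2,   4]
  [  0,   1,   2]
nullity(A) = 2

Row reduce:
R2 → R2 - (1/2)·R1
REF = 
  [  0,   2,   4]
  [  0,   0,   0]
Pivot columns: 2 → 1 pivot.
rank(A) = 1, so nullity(A) = 3 - 1 = 2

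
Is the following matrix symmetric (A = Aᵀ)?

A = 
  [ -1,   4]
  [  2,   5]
No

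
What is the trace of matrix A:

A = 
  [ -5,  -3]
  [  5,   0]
-5

tr(A) = -5 + 0 = -5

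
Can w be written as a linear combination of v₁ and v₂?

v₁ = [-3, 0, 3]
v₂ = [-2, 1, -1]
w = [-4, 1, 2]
No

Form the augmented matrix and row-reduce:
[v₁|v₂|w] = 
  [ -3,  -2,  -4]
  [  0,   1,   1]
  [  3,  -1,   2]
R3 → R3 + (1)·R1
R3 → R3 + (3)·R2
REF = 
  [ -3,  -2,  -4]
  [  0,   1,   1]
  [  0,   0,   1]

Row 3 reads [0 0 | 1], i.e. 0 = 1, so the system is inconsistent and w ∉ span{v₁, v₂}.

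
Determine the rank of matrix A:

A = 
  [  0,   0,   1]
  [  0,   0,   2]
rank(A) = 1

Row reduce:
R2 → R2 - (2)·R1
REF = 
  [  0,   0,   1]
  [  0,   0,   0]
Pivot columns: 3 → 1 pivot.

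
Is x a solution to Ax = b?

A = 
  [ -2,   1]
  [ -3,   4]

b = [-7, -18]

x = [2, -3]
Yes

Ax = [-7, -18] = b ✓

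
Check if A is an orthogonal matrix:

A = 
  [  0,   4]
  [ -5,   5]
No

AᵀA = 
  [ 25, -25]
  [-25,  41]
≠ I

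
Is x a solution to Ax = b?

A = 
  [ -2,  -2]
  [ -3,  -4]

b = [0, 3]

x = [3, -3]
Yes

Ax = [0, 3] = b ✓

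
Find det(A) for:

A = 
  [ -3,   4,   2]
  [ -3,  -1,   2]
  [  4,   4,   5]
Cofactor expansion along row 1:
det(A) = (-3)·((-1)(5) - (2)(4)) - (4)·((-3)(5) - (2)(4)) + (2)·((-3)(4) - (-1)(4))
  = (-3)(-13) - (4)(-23) + (2)(-8)
  = 115

det(A) = 115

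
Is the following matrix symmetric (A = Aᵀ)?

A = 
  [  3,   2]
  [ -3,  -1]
No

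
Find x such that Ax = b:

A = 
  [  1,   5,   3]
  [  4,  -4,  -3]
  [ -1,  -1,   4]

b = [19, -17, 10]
Row reduce the augmented matrix [A|b]:
R2 → R2 - (4)·R1
R3 → R3 + (1)·R1
R3 → R3 + (1/6)·R2
REF = 
  [   1,    5,    3,   19]
  [   0,  -24,  -15,  -93]
  [   0,    0,  9/2, 27/2]

Back-substitution:
x₃ = (27/2) / (9/2) = 3
x₂ = (-93 - (-15)(3)) / (-24) = 2
x₁ = (19 - (5)(2) - (3)(3)) / 1 = 0

x = [0, 2, 3]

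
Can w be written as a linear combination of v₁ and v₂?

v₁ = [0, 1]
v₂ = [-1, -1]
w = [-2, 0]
Yes

Form the augmented matrix and row-reduce:
[v₁|v₂|w] = 
  [  0,  -1,  -2]
  [  1,  -1,   0]
Swap R1 ↔ R2
REF = 
  [  1,  -1,   0]
  [  0,  -1,  -2]

No row of the form [0 0 | nonzero], so the system is consistent. Back-substitution gives c₁ = 2, c₂ = 2: w = (2)·v₁ + (2)·v₂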